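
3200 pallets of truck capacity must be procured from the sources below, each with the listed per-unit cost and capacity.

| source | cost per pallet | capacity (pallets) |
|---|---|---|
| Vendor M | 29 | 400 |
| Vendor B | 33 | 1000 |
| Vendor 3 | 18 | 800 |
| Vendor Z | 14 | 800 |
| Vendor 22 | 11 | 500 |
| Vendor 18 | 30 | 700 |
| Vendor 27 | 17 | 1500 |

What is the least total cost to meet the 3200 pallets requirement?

Cheapest first:
Vendor 22 at 11: take all 500 pallets ; 2700 still needed.
Vendor Z (14): use full 800 ; 1900 pallets to go.
Vendor 27 (17): use full 1500 ; 400 pallets to go.
Vendor 3 (18): take the remaining 400 ; done.
Vendor M, Vendor 18, Vendor B: unused.
Cost = 500×11 + 800×14 + 1500×17 + 400×18 = 49400.

49400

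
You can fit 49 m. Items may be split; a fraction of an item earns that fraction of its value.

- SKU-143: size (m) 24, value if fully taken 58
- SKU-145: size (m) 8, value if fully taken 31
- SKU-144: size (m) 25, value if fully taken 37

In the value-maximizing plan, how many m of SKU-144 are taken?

17

Best value per unit of size first: SKU-145 31/8≈3.88, SKU-143 58/24≈2.42, SKU-144 37/25≈1.48.
Take all of SKU-145 (8 m, value 31) — 41 m left.
All 24 m of SKU-143 fit (value 58) — 17 remain.
Fill the last 17 m with part of SKU-144: 17/25 of it earns 25.16.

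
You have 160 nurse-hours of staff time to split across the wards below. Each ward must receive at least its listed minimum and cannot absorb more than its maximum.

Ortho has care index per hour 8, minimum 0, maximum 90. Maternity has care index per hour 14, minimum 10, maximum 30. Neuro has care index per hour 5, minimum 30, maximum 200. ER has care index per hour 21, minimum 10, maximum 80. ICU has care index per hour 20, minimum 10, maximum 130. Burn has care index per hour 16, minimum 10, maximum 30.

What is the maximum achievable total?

Meeting every minimum uses 0+10+30+10+10+10 = 70 nurse-hours, leaving 90.
Highest care index per hour first: ER 21 > ICU 20 > Burn 16 > Maternity 14 > Ortho 8 > Neuro 5.
Give ER 70 more to hit its cap of 80 → 20 left.
Only 20 left; ICU takes them to reach 30.
Total = 14×10 + 5×30 + 21×80 + 20×30 + 16×10 = 2730.

2730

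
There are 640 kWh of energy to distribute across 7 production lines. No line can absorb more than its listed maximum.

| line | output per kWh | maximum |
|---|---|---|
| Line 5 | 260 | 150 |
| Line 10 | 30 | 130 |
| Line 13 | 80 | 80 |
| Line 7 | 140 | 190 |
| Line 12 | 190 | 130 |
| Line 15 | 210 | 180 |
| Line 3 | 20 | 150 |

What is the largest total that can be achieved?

Highest output per kWh first: Line 5 260 > Line 15 210 > Line 12 190 > Line 7 140 > Line 13 80 > Line 10 30 > Line 3 20.
Line 5: +150 to 150 (cap) — 490 left.
Line 15: +180 to 180 (cap) — 310 left.
Line 12 takes 130 to reach its cap of 130 — 180 left.
Only 180 left; Line 7 takes them to reach 180.
Total = 260×150 + 140×180 + 190×130 + 210×180 = 126700.

126700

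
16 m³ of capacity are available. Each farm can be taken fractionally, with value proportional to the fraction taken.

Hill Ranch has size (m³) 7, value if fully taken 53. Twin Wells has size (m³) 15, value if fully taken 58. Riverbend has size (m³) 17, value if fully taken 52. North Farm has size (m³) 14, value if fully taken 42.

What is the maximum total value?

87.8

Best value per unit of size first: Hill Ranch 53/7≈7.57, Twin Wells 58/15≈3.87, Riverbend 52/17≈3.06, North Farm 42/14≈3.
Hill Ranch: take in full, 7 m³ for value 53 — 9 left.
Only 9 m³ remain; take 9/15 of Twin Wells for value 58×9/15 = 34.8.
Total value = 87.8.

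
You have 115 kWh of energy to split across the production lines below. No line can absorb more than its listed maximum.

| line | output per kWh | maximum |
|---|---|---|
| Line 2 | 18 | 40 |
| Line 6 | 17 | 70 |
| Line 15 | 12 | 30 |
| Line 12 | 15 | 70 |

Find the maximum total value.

Rank by output per kWh: Line 2 18 > Line 6 17 > Line 12 15 > Line 15 12.
Give Line 2 40 to hit its cap of 40 — 75 left.
Line 6 takes 70 to reach its cap of 70 — 5 left.
Line 12 has room for 70 but only 5 remain, so it gets 5.
Total = 18×40 + 17×70 + 15×5 = 1985.

1985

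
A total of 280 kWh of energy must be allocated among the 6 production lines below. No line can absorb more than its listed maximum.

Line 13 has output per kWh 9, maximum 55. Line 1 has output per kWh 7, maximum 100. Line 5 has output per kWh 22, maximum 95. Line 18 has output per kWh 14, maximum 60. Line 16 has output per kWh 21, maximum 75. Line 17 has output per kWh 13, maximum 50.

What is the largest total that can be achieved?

Highest output per kWh first: Line 5 22 > Line 16 21 > Line 18 14 > Line 17 13 > Line 13 9 > Line 1 7.
Line 5 takes 95 to reach its cap of 95 ; 185 left.
Give Line 16 75 to hit its cap of 75 ; 110 left.
Line 18 takes 60 to reach its cap of 60 ; 50 left.
Line 17: +50 to 50 (cap) ; 0 left.
Total = 22×95 + 14×60 + 21×75 + 13×50 = 5155.

5155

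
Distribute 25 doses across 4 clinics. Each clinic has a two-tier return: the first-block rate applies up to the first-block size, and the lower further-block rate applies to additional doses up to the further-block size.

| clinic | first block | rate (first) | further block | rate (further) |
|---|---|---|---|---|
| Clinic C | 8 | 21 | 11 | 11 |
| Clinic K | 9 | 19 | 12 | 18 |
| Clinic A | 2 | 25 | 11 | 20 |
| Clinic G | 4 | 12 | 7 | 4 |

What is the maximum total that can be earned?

514

Rank every tier by rate: Clinic A/first 25 > Clinic C/first 21 > Clinic A/second 20 > Clinic K/first 19 > Clinic K/second 18 > Clinic G/first 12 > Clinic C/second 11 > Clinic G/second 4.
Clinic A first at 25: fill all 2 → 23 left.
Fill Clinic C first block (8 at 21) → 15 left.
Clinic A/second (20): +11 → 4 left.
Clinic K first at 19: only 4 left, fill 4.
Total = 25×2 + 21×8 + 20×11 + 19×4 = 514.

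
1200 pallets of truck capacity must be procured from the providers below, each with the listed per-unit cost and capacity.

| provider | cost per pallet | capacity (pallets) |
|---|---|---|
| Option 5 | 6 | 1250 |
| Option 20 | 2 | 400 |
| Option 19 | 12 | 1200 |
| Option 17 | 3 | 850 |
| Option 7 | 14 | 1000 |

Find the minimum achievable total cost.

3200

Cheapest first:
Take 400 from Option 20 at 2 ; need 800 more.
Take 800 from Option 17 at 3 to finish.
Option 5, Option 19, Option 7: unused.
Cost = 400×2 + 800×3 = 3200.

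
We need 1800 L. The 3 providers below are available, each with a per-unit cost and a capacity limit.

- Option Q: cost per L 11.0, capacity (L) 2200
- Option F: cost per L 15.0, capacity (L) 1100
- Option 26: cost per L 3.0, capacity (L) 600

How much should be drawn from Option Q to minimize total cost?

Use providers in increasing cost order.
Take 600 from Option 26 at 3.0 ; need 1200 more.
Option Q (11.0): take the remaining 1200 ; done.
Option F: unused.

1200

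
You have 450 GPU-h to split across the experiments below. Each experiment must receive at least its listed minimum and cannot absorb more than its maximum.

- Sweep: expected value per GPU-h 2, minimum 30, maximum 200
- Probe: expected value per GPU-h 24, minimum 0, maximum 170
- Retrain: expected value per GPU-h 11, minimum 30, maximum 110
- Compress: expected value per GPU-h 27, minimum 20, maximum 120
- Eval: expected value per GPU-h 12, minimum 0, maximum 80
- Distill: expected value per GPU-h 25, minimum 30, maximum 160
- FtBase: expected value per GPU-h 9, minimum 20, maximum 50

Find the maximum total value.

Meeting every minimum uses 30+0+30+20+0+30+20 = 130 GPU-h, leaving 320.
Order the experiments by expected value per GPU-h: Compress 27 > Distill 25 > Probe 24 > Eval 12 > Retrain 11 > FtBase 9 > Sweep 2.
Compress takes 100 more to reach its cap of 120 — 220 left.
Give Distill 130 more to hit its cap of 160 — 90 left.
Probe has room for 170 more but only 90 remain, so it gets 90.
Total = 2×30 + 24×90 + 11×30 + 27×120 + 25×160 + 9×20 = 9970.

9970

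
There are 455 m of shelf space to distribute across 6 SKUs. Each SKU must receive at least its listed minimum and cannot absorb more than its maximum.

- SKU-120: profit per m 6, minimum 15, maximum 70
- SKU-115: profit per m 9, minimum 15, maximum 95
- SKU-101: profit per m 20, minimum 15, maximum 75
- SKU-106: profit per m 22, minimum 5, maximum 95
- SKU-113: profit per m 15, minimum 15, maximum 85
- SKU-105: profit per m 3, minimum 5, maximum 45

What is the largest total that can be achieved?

6245

Meeting every minimum uses 15+15+15+5+15+5 = 70 m, leaving 385.
Order the SKUs by profit per m: SKU-106 22 > SKU-101 20 > SKU-113 15 > SKU-115 9 > SKU-120 6 > SKU-105 3.
Give SKU-106 90 more to hit its cap of 95 → 295 left.
Give SKU-101 60 more to hit its cap of 75 → 235 left.
Give SKU-113 70 more to hit its cap of 85 → 165 left.
Give SKU-115 80 more to hit its cap of 95 → 85 left.
Give SKU-120 55 more to hit its cap of 70 → 30 left.
SKU-105 has room for 40 more but only 30 remain, so it gets 35.
Total = 6×70 + 9×95 + 20×75 + 22×95 + 15×85 + 3×35 = 6245.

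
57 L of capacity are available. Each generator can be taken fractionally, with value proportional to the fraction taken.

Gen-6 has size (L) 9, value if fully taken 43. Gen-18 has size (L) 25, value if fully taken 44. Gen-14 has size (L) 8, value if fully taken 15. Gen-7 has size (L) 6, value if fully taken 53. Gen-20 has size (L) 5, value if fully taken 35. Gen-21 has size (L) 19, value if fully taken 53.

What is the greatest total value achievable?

Best value per unit of size first: Gen-7 53/6≈8.83, Gen-20 35/5≈7, Gen-6 43/9≈4.78, Gen-21 53/19≈2.79, Gen-14 15/8≈1.88, Gen-18 44/25≈1.76.
Take all of Gen-7 (6 L, value 53) ; 51 L left.
Take all of Gen-20 (5 L, value 35) ; 46 L left.
All 9 L of Gen-6 fit (value 43) ; 37 remain.
All 19 L of Gen-21 fit (value 53) ; 18 remain.
All 8 L of Gen-14 fit (value 15) ; 10 remain.
Only 10 L remain; take 10/25 of Gen-18 for value 44×10/25 = 17.6.
Total value = 216.6.

216.6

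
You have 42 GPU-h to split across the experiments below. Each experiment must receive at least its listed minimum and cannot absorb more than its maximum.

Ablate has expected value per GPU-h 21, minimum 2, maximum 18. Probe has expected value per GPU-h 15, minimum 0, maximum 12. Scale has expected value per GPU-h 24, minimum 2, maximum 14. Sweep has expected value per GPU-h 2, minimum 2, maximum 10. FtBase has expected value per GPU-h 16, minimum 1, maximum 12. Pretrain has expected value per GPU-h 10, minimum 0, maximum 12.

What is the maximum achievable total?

846

Meeting every minimum uses 2+0+2+2+1+0 = 7 GPU-h, leaving 35.
Order the experiments by expected value per GPU-h: Scale 24 > Ablate 21 > FtBase 16 > Probe 15 > Pretrain 10 > Sweep 2.
Scale takes 12 more to reach its cap of 14 → 23 left.
Ablate takes 16 more to reach its cap of 18 → 7 left.
FtBase has room for 11 more but only 7 remain, so it gets 8.
Total = 21×18 + 24×14 + 2×2 + 16×8 = 846.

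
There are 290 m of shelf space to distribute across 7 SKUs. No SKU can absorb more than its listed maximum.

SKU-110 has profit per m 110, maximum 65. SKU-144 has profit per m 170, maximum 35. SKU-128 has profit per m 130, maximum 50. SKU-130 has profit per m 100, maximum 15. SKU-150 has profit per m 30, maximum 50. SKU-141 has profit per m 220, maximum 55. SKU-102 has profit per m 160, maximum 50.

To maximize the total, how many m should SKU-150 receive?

20

Order the SKUs by profit per m: SKU-141 220 > SKU-144 170 > SKU-102 160 > SKU-128 130 > SKU-110 110 > SKU-130 100 > SKU-150 30.
SKU-141 takes 55 to reach its cap of 55 → 235 left.
Give SKU-144 35 to hit its cap of 35 → 200 left.
Give SKU-102 50 to hit its cap of 50 → 150 left.
SKU-128 takes 50 to reach its cap of 50 → 100 left.
SKU-110 takes 65 to reach its cap of 65 → 35 left.
Give SKU-130 15 to hit its cap of 15 → 20 left.
SKU-150: +20 (room for 50) → 20. Pool exhausted.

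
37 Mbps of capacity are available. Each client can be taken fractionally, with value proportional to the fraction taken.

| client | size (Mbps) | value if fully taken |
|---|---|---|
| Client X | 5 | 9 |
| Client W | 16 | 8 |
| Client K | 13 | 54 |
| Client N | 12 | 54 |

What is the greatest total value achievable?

Best value per unit of size first: Client N 54/12≈4.5, Client K 54/13≈4.15, Client X 9/5≈1.8, Client W 8/16≈0.5.
Take all of Client N (12 Mbps, value 54) ; 25 Mbps left.
Take all of Client K (13 Mbps, value 54) ; 12 Mbps left.
Client X: take in full, 5 Mbps for value 9 ; 7 left.
Fill the last 7 Mbps with part of Client W: 7/16 of it earns 3.5.
Total value = 120.5.

120.5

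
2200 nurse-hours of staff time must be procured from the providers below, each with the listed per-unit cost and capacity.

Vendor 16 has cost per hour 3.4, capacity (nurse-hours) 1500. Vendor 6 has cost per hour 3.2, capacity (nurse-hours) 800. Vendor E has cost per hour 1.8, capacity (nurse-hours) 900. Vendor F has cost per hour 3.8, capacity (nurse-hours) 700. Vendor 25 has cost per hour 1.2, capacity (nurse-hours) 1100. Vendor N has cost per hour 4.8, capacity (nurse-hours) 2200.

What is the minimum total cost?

Cheapest first:
Take 1100 from Vendor 25 at 1.2 — need 1100 more.
Vendor E (1.8): use full 900 — 200 nurse-hours to go.
Vendor 6 (3.2): take the remaining 200 — done.
Vendor 16, Vendor F, Vendor N: unused.
Cost = 1100×1.2 + 900×1.8 + 200×3.2 = 3580.

3580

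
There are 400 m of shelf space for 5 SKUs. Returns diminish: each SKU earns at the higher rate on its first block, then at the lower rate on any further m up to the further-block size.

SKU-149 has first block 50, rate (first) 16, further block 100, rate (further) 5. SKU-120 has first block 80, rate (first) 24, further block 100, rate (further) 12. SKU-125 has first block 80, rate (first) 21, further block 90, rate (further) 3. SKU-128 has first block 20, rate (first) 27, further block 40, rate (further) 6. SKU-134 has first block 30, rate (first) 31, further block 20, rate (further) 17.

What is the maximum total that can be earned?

Rank every tier by rate: SKU-134/first 31 > SKU-128/first 27 > SKU-120/first 24 > SKU-125/first 21 > SKU-134/second 17 > SKU-149/first 16 > SKU-120/second 12 > SKU-128/second 6 > SKU-149/second 5 > SKU-125/second 3.
SKU-134/first (31): +30 → 370 left.
SKU-128 first at 27: fill all 20 → 350 left.
Fill SKU-120 first block (80 at 24) → 270 left.
SKU-125 first at 21: fill all 80 → 190 left.
SKU-134 second at 17: fill all 20 → 170 left.
SKU-149 first at 16: fill all 50 → 120 left.
Fill SKU-120 second block (100 at 12) → 20 left.
SKU-128/second: +20 of 40 at 6; pool empty.
Total = 31×30 + 27×20 + 24×80 + 21×80 + 17×20 + 16×50 + 12×100 + 6×20 = 7530.

7530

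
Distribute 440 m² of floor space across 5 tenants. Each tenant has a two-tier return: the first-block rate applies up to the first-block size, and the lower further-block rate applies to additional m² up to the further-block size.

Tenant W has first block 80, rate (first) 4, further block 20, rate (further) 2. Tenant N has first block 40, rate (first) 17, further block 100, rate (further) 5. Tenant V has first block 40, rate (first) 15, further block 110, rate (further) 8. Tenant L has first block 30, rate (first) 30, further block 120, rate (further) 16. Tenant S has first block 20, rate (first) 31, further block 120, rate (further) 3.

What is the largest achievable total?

Rank every tier by rate: Tenant S/first 31 > Tenant L/first 30 > Tenant N/first 17 > Tenant L/second 16 > Tenant V/first 15 > Tenant V/second 8 > Tenant N/second 5 > Tenant W/first 4 > Tenant S/second 3 > Tenant W/second 2.
Tenant S first at 31: fill all 20 ; 420 left.
Fill Tenant L first block (30 at 30) ; 390 left.
Tenant N first at 17: fill all 40 ; 350 left.
Tenant L second at 16: fill all 120 ; 230 left.
Tenant V first at 15: fill all 40 ; 190 left.
Tenant V second at 8: fill all 110 ; 80 left.
80 remain; put them into Tenant N second at 5.
Total = 31×20 + 30×30 + 17×40 + 16×120 + 15×40 + 8×110 + 5×80 = 6000.

6000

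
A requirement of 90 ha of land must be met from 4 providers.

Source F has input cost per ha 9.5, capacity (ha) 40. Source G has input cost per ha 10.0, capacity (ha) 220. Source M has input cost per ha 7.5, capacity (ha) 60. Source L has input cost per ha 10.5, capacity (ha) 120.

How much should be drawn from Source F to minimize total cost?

Use providers in increasing cost order.
Take 60 from Source M at 7.5 ; need 30 more.
Source F (9.5): take the remaining 30 ; done.
Source G, Source L: unused.

30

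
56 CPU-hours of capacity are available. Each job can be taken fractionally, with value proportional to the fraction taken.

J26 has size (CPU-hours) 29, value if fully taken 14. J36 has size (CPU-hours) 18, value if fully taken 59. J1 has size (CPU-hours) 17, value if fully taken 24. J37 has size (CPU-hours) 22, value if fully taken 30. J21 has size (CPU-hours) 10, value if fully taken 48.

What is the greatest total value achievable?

146

Best value per unit of size first: J21 48/10≈4.8, J36 59/18≈3.28, J1 24/17≈1.41, J37 30/22≈1.36, J26 14/29≈0.483.
Take all of J21 (10 CPU-hours, value 48) — 46 CPU-hours left.
All 18 CPU-hours of J36 fit (value 59) — 28 remain.
J1: take in full, 17 CPU-hours for value 24 — 11 left.
Only 11 CPU-hours remain; take 11/22 of J37 for value 30×11/22 = 15.
Total value = 146.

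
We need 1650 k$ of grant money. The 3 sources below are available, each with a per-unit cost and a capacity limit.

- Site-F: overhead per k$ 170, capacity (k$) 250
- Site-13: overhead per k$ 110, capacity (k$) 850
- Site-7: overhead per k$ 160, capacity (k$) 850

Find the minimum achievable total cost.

221500

Use sources in increasing cost order.
Take 850 from Site-13 at 110 — need 800 more.
Site-7 at 160: take 800 of its 850 — requirement met.
Site-F: unused.
Cost = 850×110 + 800×160 = 221500.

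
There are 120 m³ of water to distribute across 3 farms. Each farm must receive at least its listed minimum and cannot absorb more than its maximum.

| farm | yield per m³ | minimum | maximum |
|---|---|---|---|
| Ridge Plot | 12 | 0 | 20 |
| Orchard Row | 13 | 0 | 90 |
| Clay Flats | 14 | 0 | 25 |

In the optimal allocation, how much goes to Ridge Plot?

Meeting every minimum uses 0+0+0 = 0 m³, leaving 120.
Order the farms by yield per m³: Clay Flats 14 > Orchard Row 13 > Ridge Plot 12.
Clay Flats: +25 to 25 (cap) → 95 left.
Give Orchard Row 90 more to hit its cap of 90 → 5 left.
Ridge Plot: +5 (room for 20) → 5. Pool exhausted.

5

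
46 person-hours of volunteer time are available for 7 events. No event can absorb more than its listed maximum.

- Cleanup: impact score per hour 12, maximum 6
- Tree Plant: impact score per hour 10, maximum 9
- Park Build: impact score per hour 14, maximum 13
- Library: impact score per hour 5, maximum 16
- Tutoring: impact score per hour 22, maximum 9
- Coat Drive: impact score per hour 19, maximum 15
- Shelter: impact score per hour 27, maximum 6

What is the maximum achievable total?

Order the events by impact score per hour: Shelter 27 > Tutoring 22 > Coat Drive 19 > Park Build 14 > Cleanup 12 > Tree Plant 10 > Library 5.
Shelter: +6 to 6 (cap) → 40 left.
Tutoring: +9 to 9 (cap) → 31 left.
Coat Drive takes 15 to reach its cap of 15 → 16 left.
Give Park Build 13 to hit its cap of 13 → 3 left.
Only 3 left; Cleanup takes them to reach 3.
Total = 12×3 + 14×13 + 22×9 + 19×15 + 27×6 = 863.

863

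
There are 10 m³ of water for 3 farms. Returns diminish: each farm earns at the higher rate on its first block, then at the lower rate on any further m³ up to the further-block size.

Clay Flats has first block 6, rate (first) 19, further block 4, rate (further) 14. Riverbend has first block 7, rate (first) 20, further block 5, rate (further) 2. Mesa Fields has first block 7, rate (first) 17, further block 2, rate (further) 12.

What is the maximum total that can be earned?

Order all 6 blocks by rate: Riverbend/first 20 > Clay Flats/first 19 > Mesa Fields/first 17 > Clay Flats/second 14 > Mesa Fields/second 12 > Riverbend/second 2.
Fill Riverbend first block (7 at 20) → 3 left.
Clay Flats first at 19: only 3 left, fill 3.
Total = 20×7 + 19×3 = 197.

197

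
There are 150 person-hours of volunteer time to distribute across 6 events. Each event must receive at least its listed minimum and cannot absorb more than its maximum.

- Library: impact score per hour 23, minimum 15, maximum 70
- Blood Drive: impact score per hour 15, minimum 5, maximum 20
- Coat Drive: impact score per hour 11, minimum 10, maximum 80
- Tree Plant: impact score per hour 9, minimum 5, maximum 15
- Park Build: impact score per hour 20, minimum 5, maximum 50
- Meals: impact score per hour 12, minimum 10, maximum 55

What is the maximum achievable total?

Meeting every minimum uses 15+5+10+5+5+10 = 50 person-hours, leaving 100.
Rank by impact score per hour: Library 23 > Park Build 20 > Blood Drive 15 > Meals 12 > Coat Drive 11 > Tree Plant 9.
Library: +55 to 70 (cap) — 45 left.
Park Build: +45 to 50 (cap) — 0 left.
Total = 23×70 + 15×5 + 11×10 + 9×5 + 20×50 + 12×10 = 2960.

2960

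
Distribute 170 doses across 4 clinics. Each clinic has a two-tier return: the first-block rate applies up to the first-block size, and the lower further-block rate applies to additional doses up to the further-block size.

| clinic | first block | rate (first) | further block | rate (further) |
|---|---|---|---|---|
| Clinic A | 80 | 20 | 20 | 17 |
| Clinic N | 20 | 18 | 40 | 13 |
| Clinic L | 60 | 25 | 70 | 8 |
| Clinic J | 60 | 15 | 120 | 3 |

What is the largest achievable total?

Order all 8 blocks by rate: Clinic L/first 25 > Clinic A/first 20 > Clinic N/first 18 > Clinic A/second 17 > Clinic J/first 15 > Clinic N/second 13 > Clinic L/second 8 > Clinic J/second 3.
Clinic L first at 25: fill all 60 ; 110 left.
Fill Clinic A first block (80 at 20) ; 30 left.
Clinic N/first (18): +20 ; 10 left.
10 remain; put them into Clinic A second at 17.
Total = 25×60 + 20×80 + 18×20 + 17×10 = 3630.

3630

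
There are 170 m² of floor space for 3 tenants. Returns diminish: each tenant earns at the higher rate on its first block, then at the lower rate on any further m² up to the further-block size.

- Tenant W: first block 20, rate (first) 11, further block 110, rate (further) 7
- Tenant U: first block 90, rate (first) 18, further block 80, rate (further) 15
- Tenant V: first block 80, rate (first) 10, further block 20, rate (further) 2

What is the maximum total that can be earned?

2820

Rank every tier by rate: Tenant U/first 18 > Tenant U/second 15 > Tenant W/first 11 > Tenant V/first 10 > Tenant W/second 7 > Tenant V/second 2.
Fill Tenant U first block (90 at 18) ; 80 left.
Tenant U/second (15): +80 ; 0 left.
Total = 18×90 + 15×80 = 2820.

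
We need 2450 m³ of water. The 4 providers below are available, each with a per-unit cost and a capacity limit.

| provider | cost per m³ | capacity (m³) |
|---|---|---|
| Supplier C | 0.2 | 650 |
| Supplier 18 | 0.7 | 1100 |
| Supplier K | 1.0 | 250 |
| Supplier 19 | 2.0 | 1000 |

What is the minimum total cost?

Cheapest first:
Supplier C (0.2): use full 650 — 1800 m³ to go.
Supplier 18 (0.7): use full 1100 — 700 m³ to go.
Take 250 from Supplier K at 1.0 — need 450 more.
Take 450 from Supplier 19 at 2.0 to finish.
Cost = 650×0.2 + 1100×0.7 + 250×1.0 + 450×2.0 = 2050.

2050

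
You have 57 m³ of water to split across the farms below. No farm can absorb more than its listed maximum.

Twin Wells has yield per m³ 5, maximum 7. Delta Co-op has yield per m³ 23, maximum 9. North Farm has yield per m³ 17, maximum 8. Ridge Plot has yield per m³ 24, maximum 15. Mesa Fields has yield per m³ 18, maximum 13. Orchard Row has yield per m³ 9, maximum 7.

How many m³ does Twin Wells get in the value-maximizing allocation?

5

Order the farms by yield per m³: Ridge Plot 24 > Delta Co-op 23 > Mesa Fields 18 > North Farm 17 > Orchard Row 9 > Twin Wells 5.
Give Ridge Plot 15 to hit its cap of 15 ; 42 left.
Delta Co-op takes 9 to reach its cap of 9 ; 33 left.
Mesa Fields takes 13 to reach its cap of 13 ; 20 left.
North Farm takes 8 to reach its cap of 8 ; 12 left.
Orchard Row takes 7 to reach its cap of 7 ; 5 left.
Twin Wells has room for 7 but only 5 remain, so it gets 5.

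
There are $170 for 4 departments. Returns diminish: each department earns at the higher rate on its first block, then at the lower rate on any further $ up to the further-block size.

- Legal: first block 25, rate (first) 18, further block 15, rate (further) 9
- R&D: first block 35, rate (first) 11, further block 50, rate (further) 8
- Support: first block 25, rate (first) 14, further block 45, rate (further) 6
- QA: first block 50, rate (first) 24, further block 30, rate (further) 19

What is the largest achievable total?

3000

Treat each block as its own option and order by rate: QA/T1 24 > QA/T2 19 > Legal/T1 18 > Support/T1 14 > R&D/T1 11 > Legal/T2 9 > R&D/T2 8 > Support/T2 6.
Fill QA T1 block (50 at 24) ; 120 left.
QA/T2 (19): +30 ; 90 left.
Legal T1 at 18: fill all 25 ; 65 left.
Support T1 at 14: fill all 25 ; 40 left.
Fill R&D T1 block (35 at 11) ; 5 left.
Legal T2 at 9: only 5 left, fill 5.
Total = 24×50 + 19×30 + 18×25 + 14×25 + 11×35 + 9×5 = 3000.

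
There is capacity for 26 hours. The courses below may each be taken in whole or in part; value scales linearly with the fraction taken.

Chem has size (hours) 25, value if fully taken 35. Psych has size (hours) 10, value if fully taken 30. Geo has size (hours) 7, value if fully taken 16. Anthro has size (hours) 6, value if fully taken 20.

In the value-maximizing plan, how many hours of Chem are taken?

3

Rank by value-to-size ratio: Anthro 20/6≈3.33, Psych 30/10≈3, Geo 16/7≈2.29, Chem 35/25≈1.4.
Anthro: take in full, 6 hours for value 20 ; 20 left.
Psych: take in full, 10 hours for value 30 ; 10 left.
Geo: take in full, 7 hours for value 16 ; 3 left.
3 hours left: a 3/25 share of Chem gives 35×3/25 = 4.2.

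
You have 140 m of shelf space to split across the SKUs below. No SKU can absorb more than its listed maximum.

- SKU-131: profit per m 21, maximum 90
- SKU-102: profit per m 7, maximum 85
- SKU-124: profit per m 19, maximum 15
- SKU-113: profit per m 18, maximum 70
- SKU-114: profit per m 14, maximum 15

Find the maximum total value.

Highest profit per m first: SKU-131 21 > SKU-124 19 > SKU-113 18 > SKU-114 14 > SKU-102 7.
SKU-131: +90 to 90 (cap) — 50 left.
Give SKU-124 15 to hit its cap of 15 — 35 left.
SKU-113: +35 (room for 70) → 35. Pool exhausted.
Total = 21×90 + 19×15 + 18×35 = 2805.

2805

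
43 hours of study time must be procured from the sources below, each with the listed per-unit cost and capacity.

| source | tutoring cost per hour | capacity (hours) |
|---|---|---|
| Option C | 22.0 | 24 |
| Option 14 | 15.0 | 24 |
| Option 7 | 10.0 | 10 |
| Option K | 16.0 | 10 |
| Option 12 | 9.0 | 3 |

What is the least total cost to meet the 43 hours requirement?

583

Cheapest first:
Option 12 at 9.0: take all 3 hours — 40 still needed.
Option 7 (10.0): use full 10 — 30 hours to go.
Take 24 from Option 14 at 15.0 — need 6 more.
Take 6 from Option K at 16.0 to finish.
Option C: unused.
Cost = 3×9.0 + 10×10.0 + 24×15.0 + 6×16.0 = 583.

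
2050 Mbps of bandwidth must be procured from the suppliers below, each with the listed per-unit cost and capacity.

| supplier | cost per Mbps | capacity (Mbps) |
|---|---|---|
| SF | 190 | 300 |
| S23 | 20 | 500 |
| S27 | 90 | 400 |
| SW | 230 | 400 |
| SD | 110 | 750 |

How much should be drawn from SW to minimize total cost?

100

Fill from the cheapest supplier first.
Take 500 from S23 at 20 → need 1550 more.
S27 at 90: take all 400 Mbps → 1150 still needed.
Take 750 from SD at 110 → need 400 more.
Take 300 from SF at 190 → need 100 more.
Take 100 from SW at 230 to finish.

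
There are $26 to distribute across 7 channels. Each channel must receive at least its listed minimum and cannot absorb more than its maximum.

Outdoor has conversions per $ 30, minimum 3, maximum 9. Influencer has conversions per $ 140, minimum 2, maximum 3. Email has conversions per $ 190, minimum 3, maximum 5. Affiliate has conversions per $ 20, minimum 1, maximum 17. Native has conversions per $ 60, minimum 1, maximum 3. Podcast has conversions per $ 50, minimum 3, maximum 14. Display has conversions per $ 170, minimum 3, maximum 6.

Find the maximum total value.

2930

Meeting every minimum uses 3+2+3+1+1+3+3 = 16 $, leaving 10.
Rank by conversions per $: Email 190 > Display 170 > Influencer 140 > Native 60 > Podcast 50 > Outdoor 30 > Affiliate 20.
Email: +2 to 5 (cap) — 8 left.
Give Display 3 more to hit its cap of 6 — 5 left.
Give Influencer 1 more to hit its cap of 3 — 4 left.
Native: +2 to 3 (cap) — 2 left.
Podcast: +2 (room for 11) → 5. Pool exhausted.
Total = 30×3 + 140×3 + 190×5 + 20×1 + 60×3 + 50×5 + 170×6 = 2930.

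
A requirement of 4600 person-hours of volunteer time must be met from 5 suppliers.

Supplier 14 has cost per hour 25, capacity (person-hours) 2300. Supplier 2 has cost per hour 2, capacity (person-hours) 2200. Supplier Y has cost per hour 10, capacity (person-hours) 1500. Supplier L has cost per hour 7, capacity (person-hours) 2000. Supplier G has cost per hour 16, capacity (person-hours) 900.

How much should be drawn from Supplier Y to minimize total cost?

400

Use suppliers in increasing cost order.
Supplier 2 (2): use full 2200 → 2400 person-hours to go.
Supplier L (7): use full 2000 → 400 person-hours to go.
Take 400 from Supplier Y at 10 to finish.
Supplier G, Supplier 14: unused.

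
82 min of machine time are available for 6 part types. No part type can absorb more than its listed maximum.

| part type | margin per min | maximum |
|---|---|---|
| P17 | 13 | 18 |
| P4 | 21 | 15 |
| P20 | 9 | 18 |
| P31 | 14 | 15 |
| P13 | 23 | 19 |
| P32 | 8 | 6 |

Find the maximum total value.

Highest margin per min first: P13 23 > P4 21 > P31 14 > P17 13 > P20 9 > P32 8.
Give P13 19 to hit its cap of 19 → 63 left.
P4 takes 15 to reach its cap of 15 → 48 left.
P31: +15 to 15 (cap) → 33 left.
P17: +18 to 18 (cap) → 15 left.
P20 has room for 18 but only 15 remain, so it gets 15.
Total = 13×18 + 21×15 + 9×15 + 14×15 + 23×19 = 1331.

1331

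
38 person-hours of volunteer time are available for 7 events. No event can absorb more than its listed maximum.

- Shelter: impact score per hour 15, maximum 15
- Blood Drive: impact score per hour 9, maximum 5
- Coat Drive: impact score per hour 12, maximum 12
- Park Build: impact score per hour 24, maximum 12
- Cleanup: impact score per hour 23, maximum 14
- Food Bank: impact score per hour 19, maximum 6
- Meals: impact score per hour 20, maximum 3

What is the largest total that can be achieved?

Highest impact score per hour first: Park Build 24 > Cleanup 23 > Meals 20 > Food Bank 19 > Shelter 15 > Coat Drive 12 > Blood Drive 9.
Give Park Build 12 to hit its cap of 12 — 26 left.
Cleanup: +14 to 14 (cap) — 12 left.
Meals takes 3 to reach its cap of 3 — 9 left.
Give Food Bank 6 to hit its cap of 6 — 3 left.
Only 3 left; Shelter takes them to reach 3.
Total = 15×3 + 24×12 + 23×14 + 19×6 + 20×3 = 829.

829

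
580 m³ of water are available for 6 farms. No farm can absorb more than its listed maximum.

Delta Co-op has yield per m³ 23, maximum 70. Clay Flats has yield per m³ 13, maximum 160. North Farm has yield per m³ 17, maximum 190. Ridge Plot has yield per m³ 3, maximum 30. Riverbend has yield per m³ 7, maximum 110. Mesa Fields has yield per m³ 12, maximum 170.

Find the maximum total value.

8840

Highest yield per m³ first: Delta Co-op 23 > North Farm 17 > Clay Flats 13 > Mesa Fields 12 > Riverbend 7 > Ridge Plot 3.
Delta Co-op: +70 to 70 (cap) ; 510 left.
Give North Farm 190 to hit its cap of 190 ; 320 left.
Give Clay Flats 160 to hit its cap of 160 ; 160 left.
Only 160 left; Mesa Fields takes them to reach 160.
Total = 23×70 + 13×160 + 17×190 + 12×160 = 8840.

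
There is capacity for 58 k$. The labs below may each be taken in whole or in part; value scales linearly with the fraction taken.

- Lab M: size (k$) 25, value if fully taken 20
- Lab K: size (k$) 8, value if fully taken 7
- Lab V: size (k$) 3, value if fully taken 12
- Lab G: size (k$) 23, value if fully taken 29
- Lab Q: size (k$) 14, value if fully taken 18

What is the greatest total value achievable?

Sort by value density: Lab V 12/3≈4, Lab Q 18/14≈1.29, Lab G 29/23≈1.26, Lab K 7/8≈0.875, Lab M 20/25≈0.8.
Take all of Lab V (3 k$, value 12) → 55 k$ left.
Take all of Lab Q (14 k$, value 18) → 41 k$ left.
Lab G: take in full, 23 k$ for value 29 → 18 left.
Take all of Lab K (8 k$, value 7) → 10 k$ left.
Fill the last 10 k$ with part of Lab M: 10/25 of it earns 8.
Total value = 74.

74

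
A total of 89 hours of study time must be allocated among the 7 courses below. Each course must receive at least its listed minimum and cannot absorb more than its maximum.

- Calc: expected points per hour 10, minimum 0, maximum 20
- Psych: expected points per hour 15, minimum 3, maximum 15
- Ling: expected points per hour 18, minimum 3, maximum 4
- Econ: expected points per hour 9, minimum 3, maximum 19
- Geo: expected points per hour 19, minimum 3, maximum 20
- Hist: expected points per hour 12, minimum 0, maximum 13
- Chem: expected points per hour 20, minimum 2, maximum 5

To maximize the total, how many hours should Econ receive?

12

Meeting every minimum uses 0+3+3+3+3+0+2 = 14 hours, leaving 75.
Rank by expected points per hour: Chem 20 > Geo 19 > Ling 18 > Psych 15 > Hist 12 > Calc 10 > Econ 9.
Chem takes 3 more to reach its cap of 5 → 72 left.
Give Geo 17 more to hit its cap of 20 → 55 left.
Ling takes 1 more to reach its cap of 4 → 54 left.
Give Psych 12 more to hit its cap of 15 → 42 left.
Give Hist 13 more to hit its cap of 13 → 29 left.
Calc takes 20 more to reach its cap of 20 → 9 left.
Econ has room for 16 more but only 9 remain, so it gets 12.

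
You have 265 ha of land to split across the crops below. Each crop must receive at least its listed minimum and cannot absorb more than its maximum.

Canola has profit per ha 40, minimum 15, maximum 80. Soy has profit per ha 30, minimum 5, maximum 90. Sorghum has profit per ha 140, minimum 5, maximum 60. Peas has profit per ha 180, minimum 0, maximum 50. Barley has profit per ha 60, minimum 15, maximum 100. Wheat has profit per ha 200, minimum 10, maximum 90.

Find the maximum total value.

38850

Meeting every minimum uses 15+5+5+0+15+10 = 50 ha, leaving 215.
Rank by profit per ha: Wheat 200 > Peas 180 > Sorghum 140 > Barley 60 > Canola 40 > Soy 30.
Give Wheat 80 more to hit its cap of 90 — 135 left.
Peas: +50 to 50 (cap) — 85 left.
Sorghum: +55 to 60 (cap) — 30 left.
Barley: +30 (room for 85) → 45. Pool exhausted.
Total = 40×15 + 30×5 + 140×60 + 180×50 + 60×45 + 200×90 = 38850.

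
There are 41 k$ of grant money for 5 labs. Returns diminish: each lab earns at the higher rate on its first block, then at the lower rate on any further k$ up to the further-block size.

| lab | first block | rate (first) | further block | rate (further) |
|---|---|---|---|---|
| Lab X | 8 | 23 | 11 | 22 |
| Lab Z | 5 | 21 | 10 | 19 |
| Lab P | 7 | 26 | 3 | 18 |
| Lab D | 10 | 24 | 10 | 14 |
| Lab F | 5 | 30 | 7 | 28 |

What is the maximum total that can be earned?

Treat each block as its own option and order by rate: Lab F/tier1 30 > Lab F/tier2 28 > Lab P/tier1 26 > Lab D/tier1 24 > Lab X/tier1 23 > Lab X/tier2 22 > Lab Z/tier1 21 > Lab Z/tier2 19 > Lab P/tier2 18 > Lab D/tier2 14.
Fill Lab F tier1 block (5 at 30) ; 36 left.
Lab F/tier2 (28): +7 ; 29 left.
Fill Lab P tier1 block (7 at 26) ; 22 left.
Lab D tier1 at 24: fill all 10 ; 12 left.
Lab X/tier1 (23): +8 ; 4 left.
Lab X tier2 at 22: only 4 left, fill 4.
Total = 30×5 + 28×7 + 26×7 + 24×10 + 23×8 + 22×4 = 1040.

1040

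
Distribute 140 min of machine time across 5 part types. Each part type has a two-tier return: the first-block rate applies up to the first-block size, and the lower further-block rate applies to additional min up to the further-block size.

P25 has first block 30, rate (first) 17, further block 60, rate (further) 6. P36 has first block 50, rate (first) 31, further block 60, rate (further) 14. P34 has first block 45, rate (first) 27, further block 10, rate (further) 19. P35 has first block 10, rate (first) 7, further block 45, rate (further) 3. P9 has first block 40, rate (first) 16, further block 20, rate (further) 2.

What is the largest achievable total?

Order all 10 blocks by rate: P36/tier1 31 > P34/tier1 27 > P34/tier2 19 > P25/tier1 17 > P9/tier1 16 > P36/tier2 14 > P35/tier1 7 > P25/tier2 6 > P35/tier2 3 > P9/tier2 2.
P36/tier1 (31): +50 → 90 left.
Fill P34 tier1 block (45 at 27) → 45 left.
P34/tier2 (19): +10 → 35 left.
Fill P25 tier1 block (30 at 17) → 5 left.
5 remain; put them into P9 tier1 at 16.
Total = 31×50 + 27×45 + 19×10 + 17×30 + 16×5 = 3545.

3545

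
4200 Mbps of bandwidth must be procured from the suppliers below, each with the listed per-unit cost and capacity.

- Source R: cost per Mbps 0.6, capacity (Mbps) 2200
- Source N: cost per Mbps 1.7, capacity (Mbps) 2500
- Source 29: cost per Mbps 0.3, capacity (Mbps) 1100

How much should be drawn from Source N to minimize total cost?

Use suppliers in increasing cost order.
Take 1100 from Source 29 at 0.3 → need 3100 more.
Source R (0.6): use full 2200 → 900 Mbps to go.
Take 900 from Source N at 1.7 to finish.

900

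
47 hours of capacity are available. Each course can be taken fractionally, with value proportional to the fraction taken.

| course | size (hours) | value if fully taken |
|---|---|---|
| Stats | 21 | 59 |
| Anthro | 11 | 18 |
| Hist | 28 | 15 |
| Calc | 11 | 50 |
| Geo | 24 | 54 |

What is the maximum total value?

142.75

Sort by value density: Calc 50/11≈4.55, Stats 59/21≈2.81, Geo 54/24≈2.25, Anthro 18/11≈1.64, Hist 15/28≈0.536.
All 11 hours of Calc fit (value 50) → 36 remain.
All 21 hours of Stats fit (value 59) → 15 remain.
15 hours left: a 15/24 share of Geo gives 54×15/24 = 33.75.
Total value = 142.75.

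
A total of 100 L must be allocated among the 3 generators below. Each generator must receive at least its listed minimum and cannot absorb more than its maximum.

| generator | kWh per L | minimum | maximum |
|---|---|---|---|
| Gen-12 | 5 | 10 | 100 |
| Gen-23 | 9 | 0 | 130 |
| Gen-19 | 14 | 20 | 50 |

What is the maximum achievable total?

Meeting every minimum uses 10+0+20 = 30 L, leaving 70.
Order the generators by kWh per L: Gen-19 14 > Gen-23 9 > Gen-12 5.
Give Gen-19 30 more to hit its cap of 50 → 40 left.
Gen-23 has room for 130 more but only 40 remain, so it gets 40.
Total = 5×10 + 9×40 + 14×50 = 1110.

1110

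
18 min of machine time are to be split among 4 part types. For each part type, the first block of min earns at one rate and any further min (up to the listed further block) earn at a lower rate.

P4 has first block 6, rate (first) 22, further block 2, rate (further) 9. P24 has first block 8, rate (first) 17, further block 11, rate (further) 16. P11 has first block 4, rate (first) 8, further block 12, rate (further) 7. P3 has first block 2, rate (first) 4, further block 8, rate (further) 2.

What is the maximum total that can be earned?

Rank every tier by rate: P4/T1 22 > P24/T1 17 > P24/T2 16 > P4/T2 9 > P11/T1 8 > P11/T2 7 > P3/T1 4 > P3/T2 2.
P4/T1 (22): +6 — 12 left.
Fill P24 T1 block (8 at 17) — 4 left.
P24/T2: +4 of 11 at 16; pool empty.
Total = 22×6 + 17×8 + 16×4 = 332.

332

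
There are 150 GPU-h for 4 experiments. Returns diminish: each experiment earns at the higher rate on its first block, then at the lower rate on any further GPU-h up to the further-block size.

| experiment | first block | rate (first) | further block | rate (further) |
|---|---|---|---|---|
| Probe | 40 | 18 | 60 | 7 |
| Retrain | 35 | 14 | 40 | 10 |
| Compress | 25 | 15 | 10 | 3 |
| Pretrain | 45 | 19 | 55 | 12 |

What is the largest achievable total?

2500

Rank every tier by rate: Pretrain/T1 19 > Probe/T1 18 > Compress/T1 15 > Retrain/T1 14 > Pretrain/T2 12 > Retrain/T2 10 > Probe/T2 7 > Compress/T2 3.
Fill Pretrain T1 block (45 at 19) → 105 left.
Probe/T1 (18): +40 → 65 left.
Compress T1 at 15: fill all 25 → 40 left.
Fill Retrain T1 block (35 at 14) → 5 left.
Pretrain T2 at 12: only 5 left, fill 5.
Total = 19×45 + 18×40 + 15×25 + 14×35 + 12×5 = 2500.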